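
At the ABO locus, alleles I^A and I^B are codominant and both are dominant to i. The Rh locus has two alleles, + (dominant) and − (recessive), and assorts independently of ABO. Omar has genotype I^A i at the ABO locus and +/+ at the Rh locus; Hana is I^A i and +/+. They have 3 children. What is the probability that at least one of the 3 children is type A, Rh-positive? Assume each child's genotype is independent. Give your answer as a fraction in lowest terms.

63/64

ABO cross I^A i × I^A i → 1/4 O, 3/4 A.
Rh cross +/+ × +/+ → 1 Rh+; so P(type A, Rh-positive) = 3/4 × 1 = 3/4 per child.
P(none) = (1/4)^3 = 1/64; P(at least one) = 1 − 1/64 = 63/64.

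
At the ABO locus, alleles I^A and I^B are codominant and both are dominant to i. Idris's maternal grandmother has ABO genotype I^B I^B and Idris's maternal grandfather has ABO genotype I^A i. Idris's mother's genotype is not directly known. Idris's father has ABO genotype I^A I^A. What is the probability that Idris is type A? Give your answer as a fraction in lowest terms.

Idris's mother's ABO genotype from I^B I^B × I^A i: 1/2 I^A I^B, 1/2 I^B i.
Crossing each possibility with the father I^A I^A and summing P(type A): 1/2·1/2 + 1/2·1/2 = 1/2.

1/2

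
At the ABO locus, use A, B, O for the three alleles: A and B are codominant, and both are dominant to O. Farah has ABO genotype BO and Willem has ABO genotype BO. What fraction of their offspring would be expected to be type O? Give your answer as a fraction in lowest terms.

1/4

ABO cross BO × BO → offspring phenotypes: 1/4 O, 3/4 B.
So P(type O) = 1/4.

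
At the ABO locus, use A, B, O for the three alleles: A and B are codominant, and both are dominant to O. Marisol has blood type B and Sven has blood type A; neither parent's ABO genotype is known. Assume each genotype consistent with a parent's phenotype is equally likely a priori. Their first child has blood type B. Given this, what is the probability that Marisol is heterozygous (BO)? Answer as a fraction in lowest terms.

1/3

Possible genotypes: Marisol ∈ {BB, BO}; Sven ∈ {AA, AO}.
Weight each parental genotype pair by prior × P(type-B child):
  BB × AO: posterior weight 2/3.
  BO × AO: posterior weight 1/3.
Sum the posterior weight over pairs where Marisol is BO: 1/3.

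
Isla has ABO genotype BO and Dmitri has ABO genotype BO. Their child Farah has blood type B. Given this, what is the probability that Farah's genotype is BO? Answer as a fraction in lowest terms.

Cross BO × BO → 1/4 BB, 1/2 BO, 1/4 OO.
Type-B genotypes among offspring: BB (1/4), BO (1/2); total 3/4.
P(BO | type B) = (1/2) / (3/4) = 2/3.

2/3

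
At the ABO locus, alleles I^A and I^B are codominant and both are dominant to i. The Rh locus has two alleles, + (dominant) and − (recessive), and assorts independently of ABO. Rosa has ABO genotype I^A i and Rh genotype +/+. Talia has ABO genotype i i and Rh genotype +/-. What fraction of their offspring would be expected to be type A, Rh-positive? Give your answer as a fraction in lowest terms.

ABO cross I^A i × i i → offspring phenotypes: 1/2 O, 1/2 A.
Rh cross +/+ × +/- → 1 Rh+.
Independent loci: P(type A, Rh-positive) = 1/2 × 1 = 1/2.

1/2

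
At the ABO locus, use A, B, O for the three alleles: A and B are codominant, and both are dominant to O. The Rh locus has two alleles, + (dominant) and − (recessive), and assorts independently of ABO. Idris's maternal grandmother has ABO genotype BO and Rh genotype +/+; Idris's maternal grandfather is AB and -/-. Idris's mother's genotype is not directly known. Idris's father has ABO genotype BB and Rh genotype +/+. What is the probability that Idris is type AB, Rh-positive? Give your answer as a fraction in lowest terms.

Idris's mother's ABO genotype from BO × AB: 1/4 AB, 1/4 AO, 1/4 BB, 1/4 BO.
Crossing each possibility with the father BB and summing P(type AB): 1/4·1/2 + 1/4·1/2 + 1/4·0 + 1/4·0 = 1/4.
Similarly for Rh via the mother's Rh distribution: P(Rh+) = 1.
Independent loci: 1/4 × 1 = 1/4.

1/4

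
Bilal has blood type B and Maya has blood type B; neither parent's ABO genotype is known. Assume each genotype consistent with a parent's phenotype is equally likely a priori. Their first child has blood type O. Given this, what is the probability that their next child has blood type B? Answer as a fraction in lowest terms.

Possible genotypes: Bilal ∈ {I^B I^B, I^B i}; Maya ∈ {I^B I^B, I^B i}.
Weight each parental genotype pair by prior × P(type-O child):
  I^B i × I^B i: posterior weight 1; P(next child type B) = 3/4.
Weighted sum = 3/4.

3/4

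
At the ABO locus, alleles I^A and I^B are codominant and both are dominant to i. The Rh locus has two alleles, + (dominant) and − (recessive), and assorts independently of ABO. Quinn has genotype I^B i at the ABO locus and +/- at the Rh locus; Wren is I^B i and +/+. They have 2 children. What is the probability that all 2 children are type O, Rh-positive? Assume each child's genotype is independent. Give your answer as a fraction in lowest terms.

ABO cross I^B i × I^B i → 1/4 O, 3/4 B.
Rh cross +/- × +/+ → 1 Rh+; so P(type O, Rh-positive) = 1/4 × 1 = 1/4 per child.
All 2 independent: (1/4)^2 = 1/16.

1/16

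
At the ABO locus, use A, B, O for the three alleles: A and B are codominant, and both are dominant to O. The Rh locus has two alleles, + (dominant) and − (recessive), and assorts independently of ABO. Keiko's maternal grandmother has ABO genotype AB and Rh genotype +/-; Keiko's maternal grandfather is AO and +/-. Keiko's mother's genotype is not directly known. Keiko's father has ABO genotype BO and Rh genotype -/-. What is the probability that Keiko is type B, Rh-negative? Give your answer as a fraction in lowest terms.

Keiko's mother's ABO genotype from AB × AO: 1/4 AA, 1/4 AB, 1/4 AO, 1/4 BO.
Crossing each possibility with the father BO and summing P(type B): 1/4·0 + 1/4·1/2 + 1/4·1/4 + 1/4·3/4 = 3/8.
Similarly for Rh via the mother's Rh distribution: P(Rh-) = 1/2.
Independent loci: 3/8 × 1/2 = 3/16.

3/16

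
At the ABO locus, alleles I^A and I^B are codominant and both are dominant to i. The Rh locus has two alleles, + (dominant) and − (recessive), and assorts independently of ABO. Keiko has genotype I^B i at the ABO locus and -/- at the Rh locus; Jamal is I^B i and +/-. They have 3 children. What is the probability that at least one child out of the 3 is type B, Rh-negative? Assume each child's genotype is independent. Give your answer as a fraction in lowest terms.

387/512

ABO cross I^B i × I^B i → 1/4 O, 3/4 B.
Rh cross -/- × +/- → 1/2 Rh+, 1/2 Rh-; so P(type B, Rh-negative) = 3/4 × 1/2 = 3/8 per child.
P(none) = (5/8)^3 = 125/512; P(at least one) = 1 − 125/512 = 387/512.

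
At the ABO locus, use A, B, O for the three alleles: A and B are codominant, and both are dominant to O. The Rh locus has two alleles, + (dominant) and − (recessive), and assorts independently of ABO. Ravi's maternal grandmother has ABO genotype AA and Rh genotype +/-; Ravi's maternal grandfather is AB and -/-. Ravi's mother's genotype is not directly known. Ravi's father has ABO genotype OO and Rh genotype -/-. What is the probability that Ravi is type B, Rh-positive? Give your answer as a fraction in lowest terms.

1/16

Ravi's mother's ABO genotype from AA × AB: 1/2 AA, 1/2 AB.
Crossing each possibility with the father OO and summing P(type B): 1/2·0 + 1/2·1/2 = 1/4.
Similarly for Rh via the mother's Rh distribution: P(Rh+) = 1/4.
Independent loci: 1/4 × 1/4 = 1/16.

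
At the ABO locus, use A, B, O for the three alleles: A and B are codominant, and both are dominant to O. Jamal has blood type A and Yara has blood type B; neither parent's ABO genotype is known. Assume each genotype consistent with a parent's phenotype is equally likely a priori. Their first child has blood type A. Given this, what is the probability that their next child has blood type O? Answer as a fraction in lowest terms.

Possible genotypes: Jamal ∈ {AA, AO}; Yara ∈ {BB, BO}.
Weight each parental genotype pair by prior × P(type-A child):
  AA × BO: posterior weight 2/3; P(next child type O) = 0.
  AO × BO: posterior weight 1/3; P(next child type O) = 1/4.
Weighted sum = 1/12.

1/12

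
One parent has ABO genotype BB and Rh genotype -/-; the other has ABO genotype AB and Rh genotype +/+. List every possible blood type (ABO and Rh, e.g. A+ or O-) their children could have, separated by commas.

Gametes from BB × AB give offspring ABO genotypes AB, BB, i.e. phenotypes B, AB.
Rh cross -/- × +/+ → phenotypes Rh+.
Combining independently: B+, AB+.

B+, AB+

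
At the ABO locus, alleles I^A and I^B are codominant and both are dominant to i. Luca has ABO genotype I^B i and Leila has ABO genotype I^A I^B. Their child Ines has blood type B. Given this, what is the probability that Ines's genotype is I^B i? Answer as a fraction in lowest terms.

1/2

Cross I^B i × I^A I^B → 1/4 I^A I^B, 1/4 I^A i, 1/4 I^B I^B, 1/4 I^B i.
Type-B genotypes among offspring: I^B I^B (1/4), I^B i (1/4); total 1/2.
P(I^B i | type B) = (1/4) / (1/2) = 1/2.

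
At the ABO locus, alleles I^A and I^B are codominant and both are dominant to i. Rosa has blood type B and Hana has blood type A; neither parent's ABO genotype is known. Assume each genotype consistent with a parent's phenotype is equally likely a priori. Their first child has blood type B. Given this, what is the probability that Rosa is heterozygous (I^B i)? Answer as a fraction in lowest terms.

1/3

Possible genotypes: Rosa ∈ {I^B I^B, I^B i}; Hana ∈ {I^A I^A, I^A i}.
Weight each parental genotype pair by prior × P(type-B child):
  I^B I^B × I^A i: posterior weight 2/3.
  I^B i × I^A i: posterior weight 1/3.
Sum the posterior weight over pairs where Rosa is I^B i: 1/3.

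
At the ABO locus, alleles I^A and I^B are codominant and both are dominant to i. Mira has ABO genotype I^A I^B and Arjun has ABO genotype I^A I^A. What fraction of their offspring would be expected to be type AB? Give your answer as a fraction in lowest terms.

1/2

ABO cross I^A I^B × I^A I^A → offspring phenotypes: 1/2 A, 1/2 AB.
So P(type AB) = 1/2.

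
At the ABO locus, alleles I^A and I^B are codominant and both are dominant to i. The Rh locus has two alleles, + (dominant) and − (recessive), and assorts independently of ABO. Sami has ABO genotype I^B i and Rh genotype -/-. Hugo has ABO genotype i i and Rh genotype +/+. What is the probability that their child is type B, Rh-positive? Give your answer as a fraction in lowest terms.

ABO cross I^B i × i i → offspring phenotypes: 1/2 O, 1/2 B.
Rh cross -/- × +/+ → 1 Rh+.
Independent loci: P(type B, Rh-positive) = 1/2 × 1 = 1/2.

1/2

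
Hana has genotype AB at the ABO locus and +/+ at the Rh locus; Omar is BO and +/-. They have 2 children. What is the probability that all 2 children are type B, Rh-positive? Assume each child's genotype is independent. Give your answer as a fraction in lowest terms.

1/4

ABO cross AB × BO → 1/4 A, 1/2 B, 1/4 AB.
Rh cross +/+ × +/- → 1 Rh+; so P(type B, Rh-positive) = 1/2 × 1 = 1/2 per child.
All 2 independent: (1/2)^2 = 1/4.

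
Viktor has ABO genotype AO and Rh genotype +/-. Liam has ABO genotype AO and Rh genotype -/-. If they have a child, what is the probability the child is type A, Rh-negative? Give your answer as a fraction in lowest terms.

ABO cross AO × AO → offspring phenotypes: 1/4 O, 3/4 A.
Rh cross +/- × -/- → 1/2 Rh+, 1/2 Rh-.
Independent loci: P(type A, Rh-negative) = 3/4 × 1/2 = 3/8.

3/8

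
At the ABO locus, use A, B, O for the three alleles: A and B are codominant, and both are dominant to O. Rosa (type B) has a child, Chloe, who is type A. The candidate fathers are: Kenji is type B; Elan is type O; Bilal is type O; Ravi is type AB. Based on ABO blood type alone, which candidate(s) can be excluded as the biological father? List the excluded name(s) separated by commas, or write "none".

Kenji, Elan, Bilal

A candidate is excluded only if no genotype consistent with his phenotype could produce a type A child with a type B mother.
Kenji (type B): no genotype consistent with that phenotype can produce a type-A child with a type-B mother.
Elan (type O): no genotype consistent with that phenotype can produce a type-A child with a type-B mother.
Bilal (type O): no genotype consistent with that phenotype can produce a type-A child with a type-B mother.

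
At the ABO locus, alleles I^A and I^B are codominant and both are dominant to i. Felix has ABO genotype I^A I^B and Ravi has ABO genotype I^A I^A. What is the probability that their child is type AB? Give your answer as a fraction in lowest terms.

1/2

ABO cross I^A I^B × I^A I^A → offspring phenotypes: 1/2 A, 1/2 AB.
So P(type AB) = 1/2.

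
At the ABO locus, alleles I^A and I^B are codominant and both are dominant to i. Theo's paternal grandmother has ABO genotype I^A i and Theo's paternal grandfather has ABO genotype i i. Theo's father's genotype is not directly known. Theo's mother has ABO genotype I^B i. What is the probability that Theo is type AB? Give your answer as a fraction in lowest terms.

Theo's father's ABO genotype from I^A i × i i: 1/2 I^A i, 1/2 i i.
Crossing each possibility with the mother I^B i and summing P(type AB): 1/2·1/4 + 1/2·0 = 1/8.

1/8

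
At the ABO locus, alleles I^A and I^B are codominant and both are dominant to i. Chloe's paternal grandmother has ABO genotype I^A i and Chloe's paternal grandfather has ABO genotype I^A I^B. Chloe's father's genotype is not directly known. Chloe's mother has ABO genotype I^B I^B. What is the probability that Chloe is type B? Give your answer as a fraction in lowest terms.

1/2

Chloe's father's ABO genotype from I^A i × I^A I^B: 1/4 I^A I^A, 1/4 I^A I^B, 1/4 I^A i, 1/4 I^B i.
Crossing each possibility with the mother I^B I^B and summing P(type B): 1/4·0 + 1/4·1/2 + 1/4·1/2 + 1/4·1 = 1/2.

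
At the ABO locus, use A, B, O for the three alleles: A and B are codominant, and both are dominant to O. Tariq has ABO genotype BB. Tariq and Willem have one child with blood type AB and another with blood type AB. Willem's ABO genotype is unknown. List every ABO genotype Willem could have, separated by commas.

AA, AB, AO

For each candidate genotype of Willem, check whether crossing it with BB can produce every observed child phenotype.
  AA → possible child types {AB} ✓
  AB → possible child types {B, AB} ✓
  AO → possible child types {B, AB} ✓
  BB → possible child types {B} ✗
  BO → possible child types {B} ✗
  OO → possible child types {B} ✗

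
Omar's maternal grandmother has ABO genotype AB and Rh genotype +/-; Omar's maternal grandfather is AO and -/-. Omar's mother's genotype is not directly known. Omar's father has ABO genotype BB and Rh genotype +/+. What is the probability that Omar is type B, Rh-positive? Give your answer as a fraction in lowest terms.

Omar's mother's ABO genotype from AB × AO: 1/4 AA, 1/4 AB, 1/4 AO, 1/4 BO.
Crossing each possibility with the father BB and summing P(type B): 1/4·0 + 1/4·1/2 + 1/4·1/2 + 1/4·1 = 1/2.
Similarly for Rh via the mother's Rh distribution: P(Rh+) = 1.
Independent loci: 1/2 × 1 = 1/2.

1/2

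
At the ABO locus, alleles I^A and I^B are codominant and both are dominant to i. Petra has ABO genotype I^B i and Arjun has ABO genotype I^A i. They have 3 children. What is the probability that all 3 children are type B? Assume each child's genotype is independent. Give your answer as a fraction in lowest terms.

1/64

ABO cross I^B i × I^A i → 1/4 O, 1/4 A, 1/4 B, 1/4 AB.
So P(type B) = 1/4 per child.
All 3 independent: (1/4)^3 = 1/64.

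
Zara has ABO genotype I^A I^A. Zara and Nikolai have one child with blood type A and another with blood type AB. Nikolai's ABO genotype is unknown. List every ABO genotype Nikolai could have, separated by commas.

I^A I^B, I^B i

For each candidate genotype of Nikolai, check whether crossing it with I^A I^A can produce every observed child phenotype.
  I^A I^A → possible child types {A} ✗
  I^A I^B → possible child types {A, AB} ✓
  I^A i → possible child types {A} ✗
  I^B I^B → possible child types {AB} ✗
  I^B i → possible child types {A, AB} ✓
  i i → possible child types {A} ✗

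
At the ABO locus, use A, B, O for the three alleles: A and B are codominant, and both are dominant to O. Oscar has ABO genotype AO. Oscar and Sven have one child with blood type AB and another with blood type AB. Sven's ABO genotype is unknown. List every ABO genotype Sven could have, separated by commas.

For each candidate genotype of Sven, check whether crossing it with AO can produce every observed child phenotype.
  AA → possible child types {A} ✗
  AB → possible child types {A, B, AB} ✓
  AO → possible child types {O, A} ✗
  BB → possible child types {B, AB} ✓
  BO → possible child types {O, A, B, AB} ✓
  OO → possible child types {O, A} ✗

AB, BB, BO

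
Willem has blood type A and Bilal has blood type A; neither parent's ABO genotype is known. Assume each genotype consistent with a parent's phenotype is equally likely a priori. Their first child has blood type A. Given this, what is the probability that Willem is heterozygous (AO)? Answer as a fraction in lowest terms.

7/15

Possible genotypes: Willem ∈ {AA, AO}; Bilal ∈ {AA, AO}.
Weight each parental genotype pair by prior × P(type-A child):
  AA × AA: posterior weight 4/15.
  AA × AO: posterior weight 4/15.
  AO × AA: posterior weight 4/15.
  AO × AO: posterior weight 1/5.
Sum the posterior weight over pairs where Willem is AO: 7/15.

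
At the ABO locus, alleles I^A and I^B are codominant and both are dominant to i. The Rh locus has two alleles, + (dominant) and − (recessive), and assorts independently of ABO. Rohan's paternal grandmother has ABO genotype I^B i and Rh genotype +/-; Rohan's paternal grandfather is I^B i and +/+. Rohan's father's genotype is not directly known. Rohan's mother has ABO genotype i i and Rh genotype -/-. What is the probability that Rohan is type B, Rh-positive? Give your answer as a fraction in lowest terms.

3/8

Rohan's father's ABO genotype from I^B i × I^B i: 1/4 I^B I^B, 1/2 I^B i, 1/4 i i.
Crossing each possibility with the mother i i and summing P(type B): 1/4·1 + 1/2·1/2 + 1/4·0 = 1/2.
Similarly for Rh via the father's Rh distribution: P(Rh+) = 3/4.
Independent loci: 1/2 × 3/4 = 3/8.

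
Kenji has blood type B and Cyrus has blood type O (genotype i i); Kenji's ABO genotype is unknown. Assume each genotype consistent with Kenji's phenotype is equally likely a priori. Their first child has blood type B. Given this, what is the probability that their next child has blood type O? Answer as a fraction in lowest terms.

Possible genotypes: Kenji ∈ {I^B I^B, I^B i}; Cyrus ∈ {i i}.
Weight each parental genotype pair by prior × P(type-B child):
  I^B I^B × i i: posterior weight 2/3; P(next child type O) = 0.
  I^B i × i i: posterior weight 1/3; P(next child type O) = 1/2.
Weighted sum = 1/6.

1/6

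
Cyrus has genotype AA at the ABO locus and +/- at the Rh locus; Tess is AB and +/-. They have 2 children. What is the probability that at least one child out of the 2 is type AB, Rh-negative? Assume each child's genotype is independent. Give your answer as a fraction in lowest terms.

15/64

ABO cross AA × AB → 1/2 A, 1/2 AB.
Rh cross +/- × +/- → 3/4 Rh+, 1/4 Rh-; so P(type AB, Rh-negative) = 1/2 × 1/4 = 1/8 per child.
P(none) = (7/8)^2 = 49/64; P(at least one) = 1 − 49/64 = 15/64.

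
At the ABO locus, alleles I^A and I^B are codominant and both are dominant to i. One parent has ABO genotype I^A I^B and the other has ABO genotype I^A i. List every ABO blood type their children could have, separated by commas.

Gametes from I^A I^B × I^A i give offspring ABO genotypes I^A I^A, I^A I^B, I^A i, I^B i, i.e. phenotypes A, B, AB.

A, B, AB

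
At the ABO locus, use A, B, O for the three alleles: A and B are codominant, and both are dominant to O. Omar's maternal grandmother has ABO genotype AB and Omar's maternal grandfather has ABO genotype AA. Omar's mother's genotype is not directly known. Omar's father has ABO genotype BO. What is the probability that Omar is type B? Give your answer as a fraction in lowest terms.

1/4

Omar's mother's ABO genotype from AB × AA: 1/2 AA, 1/2 AB.
Crossing each possibility with the father BO and summing P(type B): 1/2·0 + 1/2·1/2 = 1/4.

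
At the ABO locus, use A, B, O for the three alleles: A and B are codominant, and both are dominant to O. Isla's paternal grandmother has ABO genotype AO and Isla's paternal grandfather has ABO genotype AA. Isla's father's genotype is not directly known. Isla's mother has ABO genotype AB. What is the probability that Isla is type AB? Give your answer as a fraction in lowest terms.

3/8

Isla's father's ABO genotype from AO × AA: 1/2 AA, 1/2 AO.
Crossing each possibility with the mother AB and summing P(type AB): 1/2·1/2 + 1/2·1/4 = 3/8.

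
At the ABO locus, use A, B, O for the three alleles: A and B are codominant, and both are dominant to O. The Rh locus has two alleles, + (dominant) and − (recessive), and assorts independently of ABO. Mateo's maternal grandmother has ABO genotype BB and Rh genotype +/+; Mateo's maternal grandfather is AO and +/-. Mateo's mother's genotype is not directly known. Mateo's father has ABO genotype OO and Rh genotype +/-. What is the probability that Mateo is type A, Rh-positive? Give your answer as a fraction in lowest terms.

Mateo's mother's ABO genotype from BB × AO: 1/2 AB, 1/2 BO.
Crossing each possibility with the father OO and summing P(type A): 1/2·1/2 + 1/2·0 = 1/4.
Similarly for Rh via the mother's Rh distribution: P(Rh+) = 7/8.
Independent loci: 1/4 × 7/8 = 7/32.

7/32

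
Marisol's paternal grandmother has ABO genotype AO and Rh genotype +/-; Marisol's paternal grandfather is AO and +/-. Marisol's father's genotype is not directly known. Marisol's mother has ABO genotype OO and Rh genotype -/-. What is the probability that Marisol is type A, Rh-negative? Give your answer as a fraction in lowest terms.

1/4

Marisol's father's ABO genotype from AO × AO: 1/4 AA, 1/2 AO, 1/4 OO.
Crossing each possibility with the mother OO and summing P(type A): 1/4·1 + 1/2·1/2 + 1/4·0 = 1/2.
Similarly for Rh via the father's Rh distribution: P(Rh-) = 1/2.
Independent loci: 1/2 × 1/2 = 1/4.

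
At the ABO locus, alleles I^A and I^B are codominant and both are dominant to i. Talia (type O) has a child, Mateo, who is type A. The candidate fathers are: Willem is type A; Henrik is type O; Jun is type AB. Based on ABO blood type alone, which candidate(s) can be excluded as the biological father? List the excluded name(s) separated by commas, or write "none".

A candidate is excluded only if no genotype consistent with his phenotype could produce a type A child with a type O mother.
Henrik (type O): no genotype consistent with that phenotype can produce a type-A child with a type-O mother.

Henrik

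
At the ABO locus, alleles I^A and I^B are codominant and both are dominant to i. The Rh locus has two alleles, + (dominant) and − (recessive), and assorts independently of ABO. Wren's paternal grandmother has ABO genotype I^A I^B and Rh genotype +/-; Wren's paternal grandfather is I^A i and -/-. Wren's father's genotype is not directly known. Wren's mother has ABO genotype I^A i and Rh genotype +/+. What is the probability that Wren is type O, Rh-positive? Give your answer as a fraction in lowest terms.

1/8

Wren's father's ABO genotype from I^A I^B × I^A i: 1/4 I^A I^A, 1/4 I^A I^B, 1/4 I^A i, 1/4 I^B i.
Crossing each possibility with the mother I^A i and summing P(type O): 1/4·0 + 1/4·0 + 1/4·1/4 + 1/4·1/4 = 1/8.
Similarly for Rh via the father's Rh distribution: P(Rh+) = 1.
Independent loci: 1/8 × 1 = 1/8.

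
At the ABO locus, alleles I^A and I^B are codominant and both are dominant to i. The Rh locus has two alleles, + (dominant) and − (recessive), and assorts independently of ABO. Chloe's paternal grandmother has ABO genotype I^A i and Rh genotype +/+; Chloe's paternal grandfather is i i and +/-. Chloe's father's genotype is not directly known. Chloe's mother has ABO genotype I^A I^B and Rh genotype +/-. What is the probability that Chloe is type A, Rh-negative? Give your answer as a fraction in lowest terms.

Chloe's father's ABO genotype from I^A i × i i: 1/2 I^A i, 1/2 i i.
Crossing each possibility with the mother I^A I^B and summing P(type A): 1/2·1/2 + 1/2·1/2 = 1/2.
Similarly for Rh via the father's Rh distribution: P(Rh-) = 1/8.
Independent loci: 1/2 × 1/8 = 1/16.

1/16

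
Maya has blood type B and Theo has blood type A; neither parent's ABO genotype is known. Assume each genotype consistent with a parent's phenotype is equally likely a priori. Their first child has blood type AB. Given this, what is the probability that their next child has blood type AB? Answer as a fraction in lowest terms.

Possible genotypes: Maya ∈ {BB, BO}; Theo ∈ {AA, AO}.
Weight each parental genotype pair by prior × P(type-AB child):
  BB × AA: posterior weight 4/9; P(next child type AB) = 1.
  BB × AO: posterior weight 2/9; P(next child type AB) = 1/2.
  BO × AA: posterior weight 2/9; P(next child type AB) = 1/2.
  BO × AO: posterior weight 1/9; P(next child type AB) = 1/4.
Weighted sum = 25/36.

25/36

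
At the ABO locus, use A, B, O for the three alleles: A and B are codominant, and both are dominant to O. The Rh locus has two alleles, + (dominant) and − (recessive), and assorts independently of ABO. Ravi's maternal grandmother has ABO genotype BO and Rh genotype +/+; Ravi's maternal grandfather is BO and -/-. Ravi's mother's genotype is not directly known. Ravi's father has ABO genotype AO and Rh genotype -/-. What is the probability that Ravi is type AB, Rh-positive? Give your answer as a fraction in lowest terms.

1/8

Ravi's mother's ABO genotype from BO × BO: 1/4 BB, 1/2 BO, 1/4 OO.
Crossing each possibility with the father AO and summing P(type AB): 1/4·1/2 + 1/2·1/4 + 1/4·0 = 1/4.
Similarly for Rh via the mother's Rh distribution: P(Rh+) = 1/2.
Independent loci: 1/4 × 1/2 = 1/8.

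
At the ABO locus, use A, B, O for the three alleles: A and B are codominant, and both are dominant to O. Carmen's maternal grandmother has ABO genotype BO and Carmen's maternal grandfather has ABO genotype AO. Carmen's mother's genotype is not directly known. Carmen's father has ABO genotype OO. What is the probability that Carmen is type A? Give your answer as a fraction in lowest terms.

1/4

Carmen's mother's ABO genotype from BO × AO: 1/4 AB, 1/4 AO, 1/4 BO, 1/4 OO.
Crossing each possibility with the father OO and summing P(type A): 1/4·1/2 + 1/4·1/2 + 1/4·0 + 1/4·0 = 1/4.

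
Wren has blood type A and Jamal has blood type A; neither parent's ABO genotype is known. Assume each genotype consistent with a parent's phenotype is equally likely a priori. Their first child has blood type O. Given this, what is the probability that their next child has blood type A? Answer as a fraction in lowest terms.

3/4

Possible genotypes: Wren ∈ {I^A I^A, I^A i}; Jamal ∈ {I^A I^A, I^A i}.
Weight each parental genotype pair by prior × P(type-O child):
  I^A i × I^A i: posterior weight 1; P(next child type A) = 3/4.
Weighted sum = 3/4.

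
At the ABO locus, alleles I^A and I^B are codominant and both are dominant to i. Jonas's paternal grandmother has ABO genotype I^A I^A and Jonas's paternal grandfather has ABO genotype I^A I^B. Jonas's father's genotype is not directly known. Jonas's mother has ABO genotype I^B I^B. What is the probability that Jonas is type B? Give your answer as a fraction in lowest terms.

Jonas's father's ABO genotype from I^A I^A × I^A I^B: 1/2 I^A I^A, 1/2 I^A I^B.
Crossing each possibility with the mother I^B I^B and summing P(type B): 1/2·0 + 1/2·1/2 = 1/4.

1/4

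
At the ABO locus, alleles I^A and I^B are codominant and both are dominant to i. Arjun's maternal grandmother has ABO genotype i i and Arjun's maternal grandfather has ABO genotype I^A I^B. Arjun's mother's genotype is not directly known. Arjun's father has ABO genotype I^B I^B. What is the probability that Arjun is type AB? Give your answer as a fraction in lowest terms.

1/4

Arjun's mother's ABO genotype from i i × I^A I^B: 1/2 I^A i, 1/2 I^B i.
Crossing each possibility with the father I^B I^B and summing P(type AB): 1/2·1/2 + 1/2·0 = 1/4.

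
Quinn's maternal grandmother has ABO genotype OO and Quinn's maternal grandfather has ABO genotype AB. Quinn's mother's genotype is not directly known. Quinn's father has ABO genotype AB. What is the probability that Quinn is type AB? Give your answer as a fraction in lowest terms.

Quinn's mother's ABO genotype from OO × AB: 1/2 AO, 1/2 BO.
Crossing each possibility with the father AB and summing P(type AB): 1/2·1/4 + 1/2·1/4 = 1/4.

1/4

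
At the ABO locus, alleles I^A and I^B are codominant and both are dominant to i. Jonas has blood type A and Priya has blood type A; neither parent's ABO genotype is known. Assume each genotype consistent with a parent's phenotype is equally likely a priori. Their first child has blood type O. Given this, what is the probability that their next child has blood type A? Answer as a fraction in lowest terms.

Possible genotypes: Jonas ∈ {I^A I^A, I^A i}; Priya ∈ {I^A I^A, I^A i}.
Weight each parental genotype pair by prior × P(type-O child):
  I^A i × I^A i: posterior weight 1; P(next child type A) = 3/4.
Weighted sum = 3/4.

3/4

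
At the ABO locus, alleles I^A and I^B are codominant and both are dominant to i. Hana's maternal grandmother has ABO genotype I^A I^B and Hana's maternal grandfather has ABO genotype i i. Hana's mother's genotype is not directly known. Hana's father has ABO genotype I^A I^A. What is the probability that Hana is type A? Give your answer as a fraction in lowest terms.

Hana's mother's ABO genotype from I^A I^B × i i: 1/2 I^A i, 1/2 I^B i.
Crossing each possibility with the father I^A I^A and summing P(type A): 1/2·1 + 1/2·1/2 = 3/4.

3/4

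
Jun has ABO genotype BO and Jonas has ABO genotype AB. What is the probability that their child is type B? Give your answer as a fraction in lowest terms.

1/2

ABO cross BO × AB → offspring phenotypes: 1/4 A, 1/2 B, 1/4 AB.
So P(type B) = 1/2.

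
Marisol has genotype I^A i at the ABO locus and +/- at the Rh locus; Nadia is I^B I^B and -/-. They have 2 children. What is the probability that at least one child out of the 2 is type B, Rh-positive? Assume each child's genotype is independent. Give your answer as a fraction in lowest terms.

ABO cross I^A i × I^B I^B → 1/2 B, 1/2 AB.
Rh cross +/- × -/- → 1/2 Rh+, 1/2 Rh-; so P(type B, Rh-positive) = 1/2 × 1/2 = 1/4 per child.
P(none) = (3/4)^2 = 9/16; P(at least one) = 1 − 9/16 = 7/16.

7/16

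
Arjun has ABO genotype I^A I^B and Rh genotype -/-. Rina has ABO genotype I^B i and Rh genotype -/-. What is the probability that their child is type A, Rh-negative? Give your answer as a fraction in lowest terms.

ABO cross I^A I^B × I^B i → offspring phenotypes: 1/4 A, 1/2 B, 1/4 AB.
Rh cross -/- × -/- → 1 Rh-.
Independent loci: P(type A, Rh-negative) = 1/4 × 1 = 1/4.

1/4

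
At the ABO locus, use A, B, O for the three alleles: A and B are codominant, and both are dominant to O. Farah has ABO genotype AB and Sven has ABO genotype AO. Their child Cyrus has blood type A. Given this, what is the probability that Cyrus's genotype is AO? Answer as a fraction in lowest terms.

1/2

Cross AB × AO → 1/4 AA, 1/4 AB, 1/4 AO, 1/4 BO.
Type-A genotypes among offspring: AA (1/4), AO (1/4); total 1/2.
P(AO | type A) = (1/4) / (1/2) = 1/2.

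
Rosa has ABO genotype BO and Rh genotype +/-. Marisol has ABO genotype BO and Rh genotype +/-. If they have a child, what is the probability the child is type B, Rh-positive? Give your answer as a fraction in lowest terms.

9/16

ABO cross BO × BO → offspring phenotypes: 1/4 O, 3/4 B.
Rh cross +/- × +/- → 3/4 Rh+, 1/4 Rh-.
Independent loci: P(type B, Rh-positive) = 3/4 × 3/4 = 9/16.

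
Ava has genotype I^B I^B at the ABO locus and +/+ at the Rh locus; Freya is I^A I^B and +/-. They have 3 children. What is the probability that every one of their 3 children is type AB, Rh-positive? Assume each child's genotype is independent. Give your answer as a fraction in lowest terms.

1/8

ABO cross I^B I^B × I^A I^B → 1/2 B, 1/2 AB.
Rh cross +/+ × +/- → 1 Rh+; so P(type AB, Rh-positive) = 1/2 × 1 = 1/2 per child.
All 3 independent: (1/2)^3 = 1/8.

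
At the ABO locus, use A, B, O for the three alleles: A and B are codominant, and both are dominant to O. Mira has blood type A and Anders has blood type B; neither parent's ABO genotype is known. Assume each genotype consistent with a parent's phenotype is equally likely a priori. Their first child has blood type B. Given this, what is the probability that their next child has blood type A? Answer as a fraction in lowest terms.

Possible genotypes: Mira ∈ {AA, AO}; Anders ∈ {BB, BO}.
Weight each parental genotype pair by prior × P(type-B child):
  AO × BB: posterior weight 2/3; P(next child type A) = 0.
  AO × BO: posterior weight 1/3; P(next child type A) = 1/4.
Weighted sum = 1/12.

1/12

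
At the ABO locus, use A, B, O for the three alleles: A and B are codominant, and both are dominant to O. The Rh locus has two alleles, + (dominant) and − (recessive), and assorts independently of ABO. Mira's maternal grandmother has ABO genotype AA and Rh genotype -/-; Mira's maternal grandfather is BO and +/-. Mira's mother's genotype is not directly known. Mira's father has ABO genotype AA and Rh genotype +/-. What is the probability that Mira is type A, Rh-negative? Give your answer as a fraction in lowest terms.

Mira's mother's ABO genotype from AA × BO: 1/2 AB, 1/2 AO.
Crossing each possibility with the father AA and summing P(type A): 1/2·1/2 + 1/2·1 = 3/4.
Similarly for Rh via the mother's Rh distribution: P(Rh-) = 3/8.
Independent loci: 3/4 × 3/8 = 9/32.

9/32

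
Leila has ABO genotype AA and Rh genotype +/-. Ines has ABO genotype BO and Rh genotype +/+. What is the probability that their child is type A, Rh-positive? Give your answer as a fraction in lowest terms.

1/2

ABO cross AA × BO → offspring phenotypes: 1/2 A, 1/2 AB.
Rh cross +/- × +/+ → 1 Rh+.
Independent loci: P(type A, Rh-positive) = 1/2 × 1 = 1/2.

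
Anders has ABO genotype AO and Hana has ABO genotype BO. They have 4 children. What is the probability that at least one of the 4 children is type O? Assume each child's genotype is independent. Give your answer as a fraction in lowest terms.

ABO cross AO × BO → 1/4 O, 1/4 A, 1/4 B, 1/4 AB.
So P(type O) = 1/4 per child.
P(none) = (3/4)^4 = 81/256; P(at least one) = 1 − 81/256 = 175/256.

175/256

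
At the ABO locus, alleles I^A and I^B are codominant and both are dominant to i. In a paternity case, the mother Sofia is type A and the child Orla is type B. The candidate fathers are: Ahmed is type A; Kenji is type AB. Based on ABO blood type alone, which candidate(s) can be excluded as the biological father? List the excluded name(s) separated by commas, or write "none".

A candidate is excluded only if no genotype consistent with his phenotype could produce a type B child with a type A mother.
Ahmed (type A): no genotype consistent with that phenotype can produce a type-B child with a type-A mother.

Ahmed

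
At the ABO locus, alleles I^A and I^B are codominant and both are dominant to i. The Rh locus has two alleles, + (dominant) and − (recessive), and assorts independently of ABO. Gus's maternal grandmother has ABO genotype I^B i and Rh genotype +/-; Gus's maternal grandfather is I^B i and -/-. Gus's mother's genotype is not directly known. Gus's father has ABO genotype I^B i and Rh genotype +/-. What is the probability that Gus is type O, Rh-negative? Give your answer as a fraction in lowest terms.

Gus's mother's ABO genotype from I^B i × I^B i: 1/4 I^B I^B, 1/2 I^B i, 1/4 i i.
Crossing each possibility with the father I^B i and summing P(type O): 1/4·0 + 1/2·1/4 + 1/4·1/2 = 1/4.
Similarly for Rh via the mother's Rh distribution: P(Rh-) = 3/8.
Independent loci: 1/4 × 3/8 = 3/32.

3/32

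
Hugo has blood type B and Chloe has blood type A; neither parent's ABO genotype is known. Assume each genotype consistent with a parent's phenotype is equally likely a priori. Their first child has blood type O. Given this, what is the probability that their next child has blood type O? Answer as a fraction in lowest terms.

Possible genotypes: Hugo ∈ {I^B I^B, I^B i}; Chloe ∈ {I^A I^A, I^A i}.
Weight each parental genotype pair by prior × P(type-O child):
  I^B i × I^A i: posterior weight 1; P(next child type O) = 1/4.
Weighted sum = 1/4.

1/4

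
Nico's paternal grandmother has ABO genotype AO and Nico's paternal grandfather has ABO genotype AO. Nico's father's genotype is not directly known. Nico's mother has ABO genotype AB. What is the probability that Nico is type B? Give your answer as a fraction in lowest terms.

Nico's father's ABO genotype from AO × AO: 1/4 AA, 1/2 AO, 1/4 OO.
Crossing each possibility with the mother AB and summing P(type B): 1/4·0 + 1/2·1/4 + 1/4·1/2 = 1/4.

1/4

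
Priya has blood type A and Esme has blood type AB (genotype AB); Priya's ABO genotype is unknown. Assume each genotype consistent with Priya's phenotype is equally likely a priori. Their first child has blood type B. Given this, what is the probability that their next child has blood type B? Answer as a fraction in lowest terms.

1/4

Possible genotypes: Priya ∈ {AA, AO}; Esme ∈ {AB}.
Weight each parental genotype pair by prior × P(type-B child):
  AO × AB: posterior weight 1; P(next child type B) = 1/4.
Weighted sum = 1/4.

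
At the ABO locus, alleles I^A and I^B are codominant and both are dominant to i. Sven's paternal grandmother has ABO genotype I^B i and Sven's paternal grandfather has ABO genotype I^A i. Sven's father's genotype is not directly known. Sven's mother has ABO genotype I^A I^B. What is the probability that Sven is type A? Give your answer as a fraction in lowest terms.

3/8

Sven's father's ABO genotype from I^B i × I^A i: 1/4 I^A I^B, 1/4 I^A i, 1/4 I^B i, 1/4 i i.
Crossing each possibility with the mother I^A I^B and summing P(type A): 1/4·1/4 + 1/4·1/2 + 1/4·1/4 + 1/4·1/2 = 3/8.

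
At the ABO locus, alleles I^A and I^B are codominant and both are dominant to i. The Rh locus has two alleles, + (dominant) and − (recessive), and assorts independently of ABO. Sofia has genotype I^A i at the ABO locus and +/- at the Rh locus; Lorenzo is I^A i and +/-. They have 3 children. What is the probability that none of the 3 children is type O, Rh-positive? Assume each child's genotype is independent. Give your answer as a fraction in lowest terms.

ABO cross I^A i × I^A i → 1/4 O, 3/4 A.
Rh cross +/- × +/- → 3/4 Rh+, 1/4 Rh-; so P(type O, Rh-positive) = 1/4 × 3/4 = 3/16 per child.
P(not type O, Rh-positive) = 13/16 for one child; (13/16)^3 = 2197/4096.

2197/4096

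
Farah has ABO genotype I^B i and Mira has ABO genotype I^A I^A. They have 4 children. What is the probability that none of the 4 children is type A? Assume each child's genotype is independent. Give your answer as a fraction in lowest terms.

ABO cross I^B i × I^A I^A → 1/2 A, 1/2 AB.
So P(type A) = 1/2 per child.
P(not type A) = 1/2 for one child; (1/2)^4 = 1/16.

1/16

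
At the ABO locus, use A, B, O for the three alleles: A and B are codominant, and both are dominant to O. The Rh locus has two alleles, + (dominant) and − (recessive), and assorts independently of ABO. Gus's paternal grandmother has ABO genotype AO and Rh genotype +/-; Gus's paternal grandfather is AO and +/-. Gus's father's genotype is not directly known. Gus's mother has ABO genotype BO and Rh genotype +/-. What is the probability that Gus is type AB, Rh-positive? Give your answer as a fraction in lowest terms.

3/16

Gus's father's ABO genotype from AO × AO: 1/4 AA, 1/2 AO, 1/4 OO.
Crossing each possibility with the mother BO and summing P(type AB): 1/4·1/2 + 1/2·1/4 + 1/4·0 = 1/4.
Similarly for Rh via the father's Rh distribution: P(Rh+) = 3/4.
Independent loci: 1/4 × 3/4 = 3/16.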